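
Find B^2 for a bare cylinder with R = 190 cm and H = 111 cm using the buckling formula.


B^2 = (2.405/R)^2 + (pi/H)^2
B^2 = (2.405/190)^2 + (pi/111)^2
B^2 = 9.6126e-04 /cm^2

9.6126e-04


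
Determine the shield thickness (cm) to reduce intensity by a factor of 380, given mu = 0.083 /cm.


x = ln(factor) / mu
x = ln(380) / 0.083
x = 71.568 cm

71.568


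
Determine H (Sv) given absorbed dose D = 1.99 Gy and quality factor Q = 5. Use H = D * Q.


H = D * Q
H = 1.99 * 5
H = 9.9500 Sv

9.9500


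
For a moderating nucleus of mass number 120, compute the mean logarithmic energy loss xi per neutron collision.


xi = 1 + (A-1)^2/(2A) * ln((A-1)/(A+1))
xi = 1 + (120-1)^2/(2*120) * ln((120-1)/(120 +1))
xi = 0.016574

0.016574


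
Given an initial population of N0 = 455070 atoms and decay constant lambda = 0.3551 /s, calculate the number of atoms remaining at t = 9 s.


N = N0 * exp(-lambda * t)
N = 455070 * exp(-0.3551 * 9)
N = 18626

18626


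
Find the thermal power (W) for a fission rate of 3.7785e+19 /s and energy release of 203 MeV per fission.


P = fission_rate * E_MeV * 1.602e-13
P = 3.7785e+19 * 203 * 1.602e-13
P = 1.2288e+09 W

1.2288e+09


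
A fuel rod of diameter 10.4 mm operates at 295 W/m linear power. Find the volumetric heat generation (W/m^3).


r = D / 2 / 1000 = 10.4 / 2 / 1000 = 0.0052 m
q''' = q' / (pi * r^2)
q''' = 295 / (pi * 0.0052^2)
q''' = 3.4727e+06 W/m^3

3.4727e+06


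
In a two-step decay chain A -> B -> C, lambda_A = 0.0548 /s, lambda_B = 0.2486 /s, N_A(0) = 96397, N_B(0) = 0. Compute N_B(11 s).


N_B(t) = lambda_A * N_A0 / (lambda_B - lambda_A) * [exp(-lambda_A*t) - exp(-lambda_B*t)]
exp(-0.0548*11) = 0.5472771; exp(-0.2486*11) = 0.06491997
N_B = 0.0548 * 96397 / (0.2486 - 0.0548) * (0.5472771 - 0.06491997)
N_B = 13148

13148


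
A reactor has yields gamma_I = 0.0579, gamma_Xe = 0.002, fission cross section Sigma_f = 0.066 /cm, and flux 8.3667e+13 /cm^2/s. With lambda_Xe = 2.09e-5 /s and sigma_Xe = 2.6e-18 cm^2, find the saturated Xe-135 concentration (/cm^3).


Xe_eq = (gamma_I + gamma_Xe) * Sigma_f * phi / (lambda_Xe + sigma_Xe * phi)
Numerator = (0.0579 + 0.002) * 0.066 * 8.3667e+13 = 3.307691e+11
Denominator = 2.09e-5 + 2.6e-18 * 8.3667e+13 = 2.384342e-04
Xe_eq = 3.307691e+11 / 2.384342e-04 = 1.3873e+15 /cm^3

1.3873e+15


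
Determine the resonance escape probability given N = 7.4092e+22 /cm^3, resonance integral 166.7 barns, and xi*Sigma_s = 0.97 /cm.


p = exp(-N * I * 1e-24 / (xi*Sigma_s))
p = exp(-7.4092e+22 * 166.7 * 1e-24 / 0.97)
p = 2.9517e-06

2.9517e-06


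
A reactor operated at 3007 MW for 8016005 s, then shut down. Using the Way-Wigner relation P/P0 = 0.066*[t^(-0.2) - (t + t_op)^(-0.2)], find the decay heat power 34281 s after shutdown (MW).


P/P0 = 0.066 * [t^(-0.2) - (t + t_op)^(-0.2)]
P/P0 = 0.066 * [34281^(-0.2) - (34281 + 8016005)^(-0.2)]
P/P0 = 0.066 * [0.1238766 - 0.04157552] = 0.005431871
P = 3007 * 0.005431871 = 16.334 MW

16.334


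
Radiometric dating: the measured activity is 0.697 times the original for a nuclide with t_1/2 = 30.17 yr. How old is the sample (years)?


lambda = ln(2) / t_half = ln(2) / 30.17 = 0.02297472 /yr
t = -ln(A/A0) / lambda
t = -ln(0.697) / 0.02297472
t = 15.712 yr

15.712


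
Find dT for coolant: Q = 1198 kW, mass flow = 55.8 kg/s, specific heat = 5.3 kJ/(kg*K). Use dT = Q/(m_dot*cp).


dT = Q / (m_dot * cp)
dT = 1198 / (55.8 * 5.3)
dT = 4.0509 C

4.0509


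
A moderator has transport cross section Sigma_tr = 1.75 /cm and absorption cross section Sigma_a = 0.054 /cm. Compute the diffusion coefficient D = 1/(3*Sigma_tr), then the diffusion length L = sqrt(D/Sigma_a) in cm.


D = 1 / (3 * Sigma_tr) = 1 / (3 * 1.75) = 0.1904762 cm
L = sqrt(D / Sigma_a)
L = sqrt(0.1904762 / 0.054)
L = 1.8781 cm

1.8781


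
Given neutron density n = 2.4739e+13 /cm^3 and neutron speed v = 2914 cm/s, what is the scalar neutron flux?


phi = n * v
phi = 2.4739e+13 * 2914
phi = 7.2089e+16 /cm^2/s

7.2089e+16


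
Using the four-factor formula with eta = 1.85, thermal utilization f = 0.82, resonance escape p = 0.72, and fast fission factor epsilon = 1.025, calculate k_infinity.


k_inf = eta * f * p * epsilon
k_inf = 1.85 * 0.82 * 0.72 * 1.025
k_inf = 1.1195

1.1195


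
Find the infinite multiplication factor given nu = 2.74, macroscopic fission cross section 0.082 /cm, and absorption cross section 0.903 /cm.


k_inf = nu * Sigma_f / Sigma_a
k_inf = 2.74 * 0.082 / 0.903
k_inf = 0.24882

0.24882


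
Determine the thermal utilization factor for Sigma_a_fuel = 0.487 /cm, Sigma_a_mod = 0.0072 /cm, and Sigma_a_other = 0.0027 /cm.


f = Sigma_a_fuel / (Sigma_a_fuel + Sigma_a_mod + Sigma_a_other)
f = 0.487 / (0.487 + 0.0072 + 0.0027)
f = 0.98008

0.98008


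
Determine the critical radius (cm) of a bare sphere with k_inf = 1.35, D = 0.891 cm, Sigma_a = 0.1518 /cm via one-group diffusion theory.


L^2 = D / Sigma_a = 0.891 / 0.1518 = 5.869565 cm^2
B_m^2 = (k_inf - 1) / L^2 = (1.35 - 1) / 5.869565 = 0.05962963 /cm^2
For a bare sphere: B_g = pi/R, so R_c = pi / sqrt(B_m^2)
R_c = pi / sqrt(0.05962963) = 12.865 cm

12.865


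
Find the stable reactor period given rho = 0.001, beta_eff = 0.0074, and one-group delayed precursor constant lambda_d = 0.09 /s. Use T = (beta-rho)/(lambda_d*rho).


T = (beta - rho) / (lambda_d * rho)
T = (0.0074 - 0.001) / (0.09 * 0.001)
T = 71.111 s

71.111


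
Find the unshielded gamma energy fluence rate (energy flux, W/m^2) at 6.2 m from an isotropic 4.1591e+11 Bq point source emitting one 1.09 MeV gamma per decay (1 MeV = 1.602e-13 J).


psi = A * E * 1.602e-13 / (4*pi*r^2)
psi = 4.1591e+11 * 1.09 * 1.602e-13 / (4*pi*6.2^2)
psi = 1.5035e-04 W/m^2

1.5035e-04


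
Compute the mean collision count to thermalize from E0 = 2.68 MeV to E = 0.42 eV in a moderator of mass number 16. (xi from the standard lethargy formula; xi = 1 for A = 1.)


xi = 1 + (A-1)^2/(2A)*ln((A-1)/(A+1)) = 0.1199467 (for A = 16)
n = ln(E0/E) / xi
n = ln(2.68e6 / 0.42) / 0.1199467
n = ln(6.380952e+06) / 0.1199467 = 130.63

130.63


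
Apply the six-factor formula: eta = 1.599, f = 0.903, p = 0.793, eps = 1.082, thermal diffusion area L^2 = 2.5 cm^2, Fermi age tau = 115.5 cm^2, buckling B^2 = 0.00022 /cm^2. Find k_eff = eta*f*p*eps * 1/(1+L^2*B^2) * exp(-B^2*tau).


k_inf = eta*f*p*eps = 1.599*0.903*0.793*1.082 = 1.238901
P_TNL = 1/(1 + L^2*B^2) = 1/(1 + 2.5*0.00022) = 0.9994503
P_FNL = exp(-B^2*tau) = exp(-0.00022*115.5) = 0.9749101
k_eff = k_inf * P_TNL * P_FNL = 1.238901 * 0.9994503 * 0.9749101
k_eff = 1.2072

1.2072


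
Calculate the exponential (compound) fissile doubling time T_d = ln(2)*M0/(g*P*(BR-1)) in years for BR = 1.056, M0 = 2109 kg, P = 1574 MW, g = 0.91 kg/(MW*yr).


Breeding gain G = BR - 1 = 1.056 - 1 = 0.056
Fissile production rate = g * P * G = 0.91 * 1574 * 0.056 = 80.21104 kg/yr
T_d = ln(2) * M0 / (g * P * G)
T_d = ln(2) * 2109 / 80.21104 = 18.225 yr

18.225


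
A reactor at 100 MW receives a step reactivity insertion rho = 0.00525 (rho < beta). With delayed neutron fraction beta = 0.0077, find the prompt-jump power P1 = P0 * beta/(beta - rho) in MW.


P1/P0 = beta / (beta - rho)
P1/P0 = 0.0077 / (0.0077 - 0.00525) = 3.142857
P1 = 100 * 3.142857 = 314.29 MW

314.29


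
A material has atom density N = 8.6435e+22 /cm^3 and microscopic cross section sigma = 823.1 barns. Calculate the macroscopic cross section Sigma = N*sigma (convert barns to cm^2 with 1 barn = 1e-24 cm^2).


Sigma = N * sigma_barns * 1e-24
Sigma = 8.6435e+22 * 823.1 * 1e-24
Sigma = 71.145 /cm

71.145


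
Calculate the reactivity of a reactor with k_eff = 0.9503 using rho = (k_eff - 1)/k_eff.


rho = (k_eff - 1) / k_eff
rho = (0.9503 - 1) / 0.9503
rho = -0.052299

-0.052299


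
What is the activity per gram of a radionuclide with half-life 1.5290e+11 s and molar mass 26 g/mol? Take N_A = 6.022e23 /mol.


lambda = ln(2) / t_half = ln(2) / 1.5290e+11 = 4.533337e-12 /s
SA = lambda * N_A / M
SA = 4.533337e-12 * 6.022e23 / 26
SA = 1.0500e+11 Bq/g

1.0500e+11


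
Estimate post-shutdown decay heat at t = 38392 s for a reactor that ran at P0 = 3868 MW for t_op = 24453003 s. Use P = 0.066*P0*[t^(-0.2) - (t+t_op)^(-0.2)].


P/P0 = 0.066 * [t^(-0.2) - (t + t_op)^(-0.2)]
P/P0 = 0.066 * [38392^(-0.2) - (38392 + 24453003)^(-0.2)]
P/P0 = 0.066 * [0.1211021 - 0.03328107] = 0.005796188
P = 3868 * 0.005796188 = 22.420 MW

22.420


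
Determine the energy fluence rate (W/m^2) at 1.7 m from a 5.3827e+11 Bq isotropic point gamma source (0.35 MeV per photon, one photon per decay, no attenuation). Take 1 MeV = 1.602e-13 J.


psi = A * E * 1.602e-13 / (4*pi*r^2)
psi = 5.3827e+11 * 0.35 * 1.602e-13 / (4*pi*1.7^2)
psi = 8.3104e-04 W/m^2

8.3104e-04


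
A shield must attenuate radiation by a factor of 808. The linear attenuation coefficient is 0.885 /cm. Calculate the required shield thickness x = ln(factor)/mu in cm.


x = ln(factor) / mu
x = ln(808) / 0.885
x = 7.5645 cm

7.5645


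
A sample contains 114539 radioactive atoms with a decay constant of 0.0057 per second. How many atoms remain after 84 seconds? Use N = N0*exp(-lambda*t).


N = N0 * exp(-lambda * t)
N = 114539 * exp(-0.0057 * 84)
N = 70960

70960


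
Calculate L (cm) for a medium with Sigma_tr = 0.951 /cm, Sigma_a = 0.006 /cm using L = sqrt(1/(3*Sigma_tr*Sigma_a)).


D = 1 / (3 * Sigma_tr) = 1 / (3 * 0.951) = 0.3505082 cm
L = sqrt(D / Sigma_a)
L = sqrt(0.3505082 / 0.006)
L = 7.6432 cm

7.6432


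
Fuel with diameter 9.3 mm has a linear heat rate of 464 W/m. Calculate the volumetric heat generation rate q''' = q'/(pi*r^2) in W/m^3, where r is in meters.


r = D / 2 / 1000 = 9.3 / 2 / 1000 = 0.00465 m
q''' = q' / (pi * r^2)
q''' = 464 / (pi * 0.00465^2)
q''' = 6.8307e+06 W/m^3

6.8307e+06


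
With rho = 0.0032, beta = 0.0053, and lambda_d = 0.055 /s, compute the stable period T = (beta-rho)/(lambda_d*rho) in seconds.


T = (beta - rho) / (lambda_d * rho)
T = (0.0053 - 0.0032) / (0.055 * 0.0032)
T = 11.932 s

11.932


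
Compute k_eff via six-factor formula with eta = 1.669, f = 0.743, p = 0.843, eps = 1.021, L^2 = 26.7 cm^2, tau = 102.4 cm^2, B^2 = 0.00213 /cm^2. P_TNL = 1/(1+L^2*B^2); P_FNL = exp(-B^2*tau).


k_inf = eta*f*p*eps = 1.669*0.743*0.843*1.021 = 1.067329
P_TNL = 1/(1 + L^2*B^2) = 1/(1 + 26.7*0.00213) = 0.9461893
P_FNL = exp(-B^2*tau) = exp(-0.00213*102.4) = 0.8040354
k_eff = k_inf * P_TNL * P_FNL = 1.067329 * 0.9461893 * 0.8040354
k_eff = 0.81199

0.81199


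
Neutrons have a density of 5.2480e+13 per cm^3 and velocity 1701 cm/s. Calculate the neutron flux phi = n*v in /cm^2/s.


phi = n * v
phi = 5.2480e+13 * 1701
phi = 8.9268e+16 /cm^2/s

8.9268e+16


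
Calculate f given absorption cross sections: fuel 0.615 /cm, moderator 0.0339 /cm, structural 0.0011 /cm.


f = Sigma_a_fuel / (Sigma_a_fuel + Sigma_a_mod + Sigma_a_other)
f = 0.615 / (0.615 + 0.0339 + 0.0011)
f = 0.94615

0.94615


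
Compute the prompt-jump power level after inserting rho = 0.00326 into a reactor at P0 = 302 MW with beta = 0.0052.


P1/P0 = beta / (beta - rho)
P1/P0 = 0.0052 / (0.0052 - 0.00326) = 2.680412
P1 = 302 * 2.680412 = 809.48 MW

809.48


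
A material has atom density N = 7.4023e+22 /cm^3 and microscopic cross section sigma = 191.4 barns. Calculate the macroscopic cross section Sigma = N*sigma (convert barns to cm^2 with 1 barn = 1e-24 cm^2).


Sigma = N * sigma_barns * 1e-24
Sigma = 7.4023e+22 * 191.4 * 1e-24
Sigma = 14.168 /cm

14.168


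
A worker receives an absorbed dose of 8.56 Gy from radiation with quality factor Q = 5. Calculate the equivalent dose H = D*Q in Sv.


H = D * Q
H = 8.56 * 5
H = 42.800 Sv

42.800


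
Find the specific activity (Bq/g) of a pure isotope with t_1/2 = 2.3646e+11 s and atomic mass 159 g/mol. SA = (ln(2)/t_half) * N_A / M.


lambda = ln(2) / t_half = ln(2) / 2.3646e+11 = 2.931351e-12 /s
SA = lambda * N_A / M
SA = 2.931351e-12 * 6.022e23 / 159
SA = 1.1102e+10 Bq/g

1.1102e+10


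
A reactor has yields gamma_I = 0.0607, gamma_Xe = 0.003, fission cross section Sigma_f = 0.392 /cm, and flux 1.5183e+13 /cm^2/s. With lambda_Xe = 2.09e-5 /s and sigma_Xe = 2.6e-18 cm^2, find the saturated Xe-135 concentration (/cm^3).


Xe_eq = (gamma_I + gamma_Xe) * Sigma_f * phi / (lambda_Xe + sigma_Xe * phi)
Numerator = (0.0607 + 0.003) * 0.392 * 1.5183e+13 = 3.791256e+11
Denominator = 2.09e-5 + 2.6e-18 * 1.5183e+13 = 6.037580e-05
Xe_eq = 3.791256e+11 / 6.037580e-05 = 6.2794e+15 /cm^3

6.2794e+15


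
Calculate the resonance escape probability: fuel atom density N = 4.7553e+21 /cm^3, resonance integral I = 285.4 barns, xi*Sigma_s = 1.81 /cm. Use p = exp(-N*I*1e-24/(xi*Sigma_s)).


p = exp(-N * I * 1e-24 / (xi*Sigma_s))
p = exp(-4.7553e+21 * 285.4 * 1e-24 / 1.81)
p = 0.47245

0.47245


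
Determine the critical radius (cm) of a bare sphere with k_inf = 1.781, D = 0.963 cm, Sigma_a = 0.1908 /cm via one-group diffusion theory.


L^2 = D / Sigma_a = 0.963 / 0.1908 = 5.047170 cm^2
B_m^2 = (k_inf - 1) / L^2 = (1.781 - 1) / 5.047170 = 0.1547402 /cm^2
For a bare sphere: B_g = pi/R, so R_c = pi / sqrt(B_m^2)
R_c = pi / sqrt(0.1547402) = 7.9863 cm

7.9863


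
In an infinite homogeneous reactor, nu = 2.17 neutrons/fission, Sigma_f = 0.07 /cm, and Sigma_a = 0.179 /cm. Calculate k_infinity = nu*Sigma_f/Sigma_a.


k_inf = nu * Sigma_f / Sigma_a
k_inf = 2.17 * 0.07 / 0.179
k_inf = 0.84860

0.84860


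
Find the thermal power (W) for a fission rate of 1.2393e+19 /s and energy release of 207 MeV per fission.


P = fission_rate * E_MeV * 1.602e-13
P = 1.2393e+19 * 207 * 1.602e-13
P = 4.1097e+08 W

4.1097e+08


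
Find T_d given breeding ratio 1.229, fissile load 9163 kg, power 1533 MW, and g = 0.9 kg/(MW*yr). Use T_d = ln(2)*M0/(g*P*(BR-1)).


Breeding gain G = BR - 1 = 1.229 - 1 = 0.229
Fissile production rate = g * P * G = 0.9 * 1533 * 0.229 = 315.9513 kg/yr
T_d = ln(2) * M0 / (g * P * G)
T_d = ln(2) * 9163 / 315.9513 = 20.102 yr

20.102


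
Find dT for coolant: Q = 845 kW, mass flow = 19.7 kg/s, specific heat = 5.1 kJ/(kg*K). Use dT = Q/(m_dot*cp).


dT = Q / (m_dot * cp)
dT = 845 / (19.7 * 5.1)
dT = 8.4105 C

8.4105


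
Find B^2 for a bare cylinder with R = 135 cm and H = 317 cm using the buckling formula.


B^2 = (2.405/R)^2 + (pi/H)^2
B^2 = (2.405/135)^2 + (pi/317)^2
B^2 = 4.1558e-04 /cm^2

4.1558e-04


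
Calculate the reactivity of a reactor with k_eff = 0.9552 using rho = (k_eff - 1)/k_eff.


rho = (k_eff - 1) / k_eff
rho = (0.9552 - 1) / 0.9552
rho = -0.046901

-0.046901


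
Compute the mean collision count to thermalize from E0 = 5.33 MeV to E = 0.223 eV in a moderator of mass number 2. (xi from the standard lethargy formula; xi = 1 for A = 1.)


xi = 1 + (A-1)^2/(2A)*ln((A-1)/(A+1)) = 0.7253469 (for A = 2)
n = ln(E0/E) / xi
n = ln(5.33e6 / 0.223) / 0.7253469
n = ln(2.390135e+07) / 0.7253469 = 23.423

23.423


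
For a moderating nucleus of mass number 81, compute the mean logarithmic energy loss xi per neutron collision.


xi = 1 + (A-1)^2/(2A) * ln((A-1)/(A+1))
xi = 1 + (81-1)^2/(2*81) * ln((81-1)/(81 +1))
xi = 0.024489

0.024489


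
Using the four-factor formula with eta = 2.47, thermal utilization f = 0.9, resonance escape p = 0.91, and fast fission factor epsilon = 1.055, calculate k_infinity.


k_inf = eta * f * p * epsilon
k_inf = 2.47 * 0.9 * 0.91 * 1.055
k_inf = 2.1342

2.1342


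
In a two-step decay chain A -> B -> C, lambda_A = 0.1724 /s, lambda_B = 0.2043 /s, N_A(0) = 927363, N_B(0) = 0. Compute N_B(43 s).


N_B(t) = lambda_A * N_A0 / (lambda_B - lambda_A) * [exp(-lambda_A*t) - exp(-lambda_B*t)]
exp(-0.1724*43) = 6.032372e-04; exp(-0.2043*43) = 1.530264e-04
N_B = 0.1724 * 927363 / (0.2043 - 0.1724) * (6.032372e-04 - 1.530264e-04)
N_B = 2256.4

2256.4


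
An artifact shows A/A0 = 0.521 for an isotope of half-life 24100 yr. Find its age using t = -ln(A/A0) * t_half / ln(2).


lambda = ln(2) / t_half = ln(2) / 24100 = 2.876129e-05 /yr
t = -ln(A/A0) / lambda
t = -ln(0.521) / 2.876129e-05
t = 22670 yr

22670


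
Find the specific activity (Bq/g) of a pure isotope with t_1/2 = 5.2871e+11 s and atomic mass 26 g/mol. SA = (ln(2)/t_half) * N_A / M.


lambda = ln(2) / t_half = ln(2) / 5.2871e+11 = 1.311016e-12 /s
SA = lambda * N_A / M
SA = 1.311016e-12 * 6.022e23 / 26
SA = 3.0365e+10 Bq/g

3.0365e+10


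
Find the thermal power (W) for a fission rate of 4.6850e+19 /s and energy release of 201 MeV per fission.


P = fission_rate * E_MeV * 1.602e-13
P = 4.6850e+19 * 201 * 1.602e-13
P = 1.5086e+09 W

1.5086e+09


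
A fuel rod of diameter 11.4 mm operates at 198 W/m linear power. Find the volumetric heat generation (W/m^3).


r = D / 2 / 1000 = 11.4 / 2 / 1000 = 0.0057 m
q''' = q' / (pi * r^2)
q''' = 198 / (pi * 0.0057^2)
q''' = 1.9398e+06 W/m^3

1.9398e+06


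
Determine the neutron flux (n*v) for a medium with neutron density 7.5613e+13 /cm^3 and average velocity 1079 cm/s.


phi = n * v
phi = 7.5613e+13 * 1079
phi = 8.1586e+16 /cm^2/s

8.1586e+16


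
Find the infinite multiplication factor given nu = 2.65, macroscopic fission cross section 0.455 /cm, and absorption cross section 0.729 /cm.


k_inf = nu * Sigma_f / Sigma_a
k_inf = 2.65 * 0.455 / 0.729
k_inf = 1.6540

1.6540


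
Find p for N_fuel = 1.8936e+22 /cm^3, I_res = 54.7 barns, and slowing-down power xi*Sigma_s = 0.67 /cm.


p = exp(-N * I * 1e-24 / (xi*Sigma_s))
p = exp(-1.8936e+22 * 54.7 * 1e-24 / 0.67)
p = 0.21311

0.21311


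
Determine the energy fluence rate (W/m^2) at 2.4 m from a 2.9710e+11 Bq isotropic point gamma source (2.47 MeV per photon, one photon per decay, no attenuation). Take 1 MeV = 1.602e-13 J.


psi = A * E * 1.602e-13 / (4*pi*r^2)
psi = 2.9710e+11 * 2.47 * 1.602e-13 / (4*pi*2.4^2)
psi = 0.0016242 W/m^2

0.0016242


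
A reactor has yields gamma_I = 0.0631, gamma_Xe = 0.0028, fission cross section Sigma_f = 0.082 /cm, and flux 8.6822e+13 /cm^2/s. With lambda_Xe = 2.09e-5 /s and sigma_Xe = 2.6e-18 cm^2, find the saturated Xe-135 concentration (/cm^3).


Xe_eq = (gamma_I + gamma_Xe) * Sigma_f * phi / (lambda_Xe + sigma_Xe * phi)
Numerator = (0.0631 + 0.0028) * 0.082 * 8.6822e+13 = 4.691687e+11
Denominator = 2.09e-5 + 2.6e-18 * 8.6822e+13 = 2.466372e-04
Xe_eq = 4.691687e+11 / 2.466372e-04 = 1.9023e+15 /cm^3

1.9023e+15


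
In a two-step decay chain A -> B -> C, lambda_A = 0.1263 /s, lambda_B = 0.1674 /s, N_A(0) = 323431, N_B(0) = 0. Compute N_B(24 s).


N_B(t) = lambda_A * N_A0 / (lambda_B - lambda_A) * [exp(-lambda_A*t) - exp(-lambda_B*t)]
exp(-0.1263*24) = 0.04825769; exp(-0.1674*24) = 0.01799610
N_B = 0.1263 * 323431 / (0.1674 - 0.1263) * (0.04825769 - 0.01799610)
N_B = 30077

30077


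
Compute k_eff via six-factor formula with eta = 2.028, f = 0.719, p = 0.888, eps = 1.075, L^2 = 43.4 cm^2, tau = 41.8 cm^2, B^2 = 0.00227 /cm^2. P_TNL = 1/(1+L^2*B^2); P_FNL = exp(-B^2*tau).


k_inf = eta*f*p*eps = 2.028*0.719*0.888*1.075 = 1.391933
P_TNL = 1/(1 + L^2*B^2) = 1/(1 + 43.4*0.00227) = 0.9103174
P_FNL = exp(-B^2*tau) = exp(-0.00227*41.8) = 0.9094766
k_eff = k_inf * P_TNL * P_FNL = 1.391933 * 0.9103174 * 0.9094766
k_eff = 1.1524

1.1524


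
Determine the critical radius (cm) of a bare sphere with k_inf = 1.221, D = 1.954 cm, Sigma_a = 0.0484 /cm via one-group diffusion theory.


L^2 = D / Sigma_a = 1.954 / 0.0484 = 40.37190 cm^2
B_m^2 = (k_inf - 1) / L^2 = (1.221 - 1) / 40.37190 = 0.005474105 /cm^2
For a bare sphere: B_g = pi/R, so R_c = pi / sqrt(B_m^2)
R_c = pi / sqrt(0.005474105) = 42.461 cm

42.461


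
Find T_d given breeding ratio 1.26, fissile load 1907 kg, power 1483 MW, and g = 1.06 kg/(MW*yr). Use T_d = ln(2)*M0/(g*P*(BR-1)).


Breeding gain G = BR - 1 = 1.26 - 1 = 0.26
Fissile production rate = g * P * G = 1.06 * 1483 * 0.26 = 408.7148 kg/yr
T_d = ln(2) * M0 / (g * P * G)
T_d = ln(2) * 1907 / 408.7148 = 3.2341 yr

3.2341


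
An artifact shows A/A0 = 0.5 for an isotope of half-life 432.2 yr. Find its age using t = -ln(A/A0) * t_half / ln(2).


lambda = ln(2) / t_half = ln(2) / 432.2 = 0.001603765 /yr
t = -ln(A/A0) / lambda
t = -ln(0.5) / 0.001603765
t = 432.20 yr

432.20


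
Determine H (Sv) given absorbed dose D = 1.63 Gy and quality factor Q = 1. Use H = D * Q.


H = D * Q
H = 1.63 * 1
H = 1.6300 Sv

1.6300


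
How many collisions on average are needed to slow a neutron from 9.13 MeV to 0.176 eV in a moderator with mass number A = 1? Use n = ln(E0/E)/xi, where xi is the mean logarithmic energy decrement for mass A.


xi = 1 + (A-1)^2/(2A)*ln((A-1)/(A+1)) = 1 (for A = 1)
n = ln(E0/E) / xi
n = ln(9.13e6 / 0.176) / 1
n = ln(5.187500e+07) / 1 = 17.764

17.764


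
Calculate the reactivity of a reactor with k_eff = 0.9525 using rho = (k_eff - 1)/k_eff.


rho = (k_eff - 1) / k_eff
rho = (0.9525 - 1) / 0.9525
rho = -0.049869

-0.049869


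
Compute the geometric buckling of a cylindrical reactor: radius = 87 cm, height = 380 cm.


B^2 = (2.405/R)^2 + (pi/H)^2
B^2 = (2.405/87)^2 + (pi/380)^2
B^2 = 8.3252e-04 /cm^2

8.3252e-04


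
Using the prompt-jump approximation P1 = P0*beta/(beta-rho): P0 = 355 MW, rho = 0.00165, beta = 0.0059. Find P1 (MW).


P1/P0 = beta / (beta - rho)
P1/P0 = 0.0059 / (0.0059 - 0.00165) = 1.388235
P1 = 355 * 1.388235 = 492.82 MW

492.82


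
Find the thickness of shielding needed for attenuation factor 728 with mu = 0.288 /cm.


x = ln(factor) / mu
x = ln(728) / 0.288
x = 22.883 cm

22.883


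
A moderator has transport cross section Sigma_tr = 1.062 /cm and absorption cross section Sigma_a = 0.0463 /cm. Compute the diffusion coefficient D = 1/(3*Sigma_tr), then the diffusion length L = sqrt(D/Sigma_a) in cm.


D = 1 / (3 * Sigma_tr) = 1 / (3 * 1.062) = 0.3138732 cm
L = sqrt(D / Sigma_a)
L = sqrt(0.3138732 / 0.0463)
L = 2.6037 cm

2.6037


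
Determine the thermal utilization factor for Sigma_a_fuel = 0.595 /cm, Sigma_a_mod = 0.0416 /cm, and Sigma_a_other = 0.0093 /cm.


f = Sigma_a_fuel / (Sigma_a_fuel + Sigma_a_mod + Sigma_a_other)
f = 0.595 / (0.595 + 0.0416 + 0.0093)
f = 0.92120

0.92120


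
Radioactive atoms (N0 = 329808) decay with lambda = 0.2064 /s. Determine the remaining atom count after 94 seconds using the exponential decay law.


N = N0 * exp(-lambda * t)
N = 329808 * exp(-0.2064 * 94)
N = 0.0012367

0.0012367


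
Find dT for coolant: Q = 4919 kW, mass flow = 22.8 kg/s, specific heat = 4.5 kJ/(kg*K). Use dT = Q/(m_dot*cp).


dT = Q / (m_dot * cp)
dT = 4919 / (22.8 * 4.5)
dT = 47.943 C

47.943


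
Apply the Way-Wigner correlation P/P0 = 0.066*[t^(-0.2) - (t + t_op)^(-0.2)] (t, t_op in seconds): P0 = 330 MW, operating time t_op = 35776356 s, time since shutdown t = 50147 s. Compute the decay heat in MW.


P/P0 = 0.066 * [t^(-0.2) - (t + t_op)^(-0.2)]
P/P0 = 0.066 * [50147^(-0.2) - (50147 + 35776356)^(-0.2)]
P/P0 = 0.066 * [0.1148024 - 0.03084318] = 0.005541309
P = 330 * 0.005541309 = 1.8286 MW

1.8286


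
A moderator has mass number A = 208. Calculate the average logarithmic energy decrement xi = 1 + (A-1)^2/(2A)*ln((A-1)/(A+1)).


xi = 1 + (A-1)^2/(2A) * ln((A-1)/(A+1))
xi = 1 + (208-1)^2/(2*208) * ln((208-1)/(208 +1))
xi = 0.0095846

0.0095846


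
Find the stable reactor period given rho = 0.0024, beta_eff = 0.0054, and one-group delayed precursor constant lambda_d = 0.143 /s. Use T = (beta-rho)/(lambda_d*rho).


T = (beta - rho) / (lambda_d * rho)
T = (0.0054 - 0.0024) / (0.143 * 0.0024)
T = 8.7413 s

8.7413


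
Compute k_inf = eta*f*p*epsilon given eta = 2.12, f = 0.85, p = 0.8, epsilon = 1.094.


k_inf = eta * f * p * epsilon
k_inf = 2.12 * 0.85 * 0.8 * 1.094
k_inf = 1.5771

1.5771


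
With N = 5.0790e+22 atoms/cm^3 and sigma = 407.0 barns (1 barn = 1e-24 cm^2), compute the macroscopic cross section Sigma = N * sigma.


Sigma = N * sigma_barns * 1e-24
Sigma = 5.0790e+22 * 407.0 * 1e-24
Sigma = 20.672 /cm

20.672


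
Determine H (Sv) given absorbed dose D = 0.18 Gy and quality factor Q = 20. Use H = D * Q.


H = D * Q
H = 0.18 * 20
H = 3.6000 Sv

3.6000


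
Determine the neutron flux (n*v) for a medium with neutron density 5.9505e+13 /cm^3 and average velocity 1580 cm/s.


phi = n * v
phi = 5.9505e+13 * 1580
phi = 9.4018e+16 /cm^2/s

9.4018e+16


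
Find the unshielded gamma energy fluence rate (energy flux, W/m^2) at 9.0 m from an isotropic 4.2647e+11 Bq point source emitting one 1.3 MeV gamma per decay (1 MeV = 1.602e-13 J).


psi = A * E * 1.602e-13 / (4*pi*r^2)
psi = 4.2647e+11 * 1.3 * 1.602e-13 / (4*pi*9.0^2)
psi = 8.7257e-05 W/m^2

8.7257e-05


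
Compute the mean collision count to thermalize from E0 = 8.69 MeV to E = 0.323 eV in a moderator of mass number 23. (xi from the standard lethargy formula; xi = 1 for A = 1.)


xi = 1 + (A-1)^2/(2A)*ln((A-1)/(A+1)) = 0.08448899 (for A = 23)
n = ln(E0/E) / xi
n = ln(8.69e6 / 0.323) / 0.08448899
n = ln(2.690402e+07) / 0.08448899 = 202.49

202.49


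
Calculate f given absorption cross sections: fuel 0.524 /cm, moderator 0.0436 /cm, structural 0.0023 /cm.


f = Sigma_a_fuel / (Sigma_a_fuel + Sigma_a_mod + Sigma_a_other)
f = 0.524 / (0.524 + 0.0436 + 0.0023)
f = 0.91946

0.91946


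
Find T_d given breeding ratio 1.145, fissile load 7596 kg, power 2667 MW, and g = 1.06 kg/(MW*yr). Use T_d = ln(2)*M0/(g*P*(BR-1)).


Breeding gain G = BR - 1 = 1.145 - 1 = 0.145
Fissile production rate = g * P * G = 1.06 * 2667 * 0.145 = 409.9179 kg/yr
T_d = ln(2) * M0 / (g * P * G)
T_d = ln(2) * 7596 / 409.9179 = 12.844 yr

12.844


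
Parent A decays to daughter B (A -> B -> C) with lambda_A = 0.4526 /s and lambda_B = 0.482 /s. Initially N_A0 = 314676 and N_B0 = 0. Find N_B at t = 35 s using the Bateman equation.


N_B(t) = lambda_A * N_A0 / (lambda_B - lambda_A) * [exp(-lambda_A*t) - exp(-lambda_B*t)]
exp(-0.4526*35) = 1.319293e-07; exp(-0.482*35) = 4.714679e-08
N_B = 0.4526 * 314676 / (0.482 - 0.4526) * (1.319293e-07 - 4.714679e-08)
N_B = 0.41071

0.41071


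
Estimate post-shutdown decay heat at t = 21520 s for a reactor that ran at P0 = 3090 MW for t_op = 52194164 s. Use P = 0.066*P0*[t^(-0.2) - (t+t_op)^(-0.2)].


P/P0 = 0.066 * [t^(-0.2) - (t + t_op)^(-0.2)]
P/P0 = 0.066 * [21520^(-0.2) - (21520 + 52194164)^(-0.2)]
P/P0 = 0.066 * [0.1359664 - 0.02860486] = 0.007085862
P = 3090 * 0.007085862 = 21.895 MW

21.895


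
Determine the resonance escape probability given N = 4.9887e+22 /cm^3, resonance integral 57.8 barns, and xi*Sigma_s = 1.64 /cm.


p = exp(-N * I * 1e-24 / (xi*Sigma_s))
p = exp(-4.9887e+22 * 57.8 * 1e-24 / 1.64)
p = 0.17235

0.17235


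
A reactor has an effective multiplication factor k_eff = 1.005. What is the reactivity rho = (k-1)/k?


rho = (k_eff - 1) / k_eff
rho = (1.005 - 1) / 1.005
rho = 0.0049751

0.0049751


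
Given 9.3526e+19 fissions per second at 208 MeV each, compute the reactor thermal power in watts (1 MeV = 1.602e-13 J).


P = fission_rate * E_MeV * 1.602e-13
P = 9.3526e+19 * 208 * 1.602e-13
P = 3.1164e+09 W

3.1164e+09


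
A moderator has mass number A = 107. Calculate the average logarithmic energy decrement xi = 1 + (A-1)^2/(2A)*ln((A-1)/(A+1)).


xi = 1 + (A-1)^2/(2A) * ln((A-1)/(A+1))
xi = 1 + (107-1)^2/(2*107) * ln((107-1)/(107 +1))
xi = 0.018576

0.018576


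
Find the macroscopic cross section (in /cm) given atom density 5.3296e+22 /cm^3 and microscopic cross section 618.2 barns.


Sigma = N * sigma_barns * 1e-24
Sigma = 5.3296e+22 * 618.2 * 1e-24
Sigma = 32.948 /cm

32.948


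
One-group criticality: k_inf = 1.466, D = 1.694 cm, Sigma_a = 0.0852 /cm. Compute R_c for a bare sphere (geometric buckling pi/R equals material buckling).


L^2 = D / Sigma_a = 1.694 / 0.0852 = 19.88263 cm^2
B_m^2 = (k_inf - 1) / L^2 = (1.466 - 1) / 19.88263 = 0.02343754 /cm^2
For a bare sphere: B_g = pi/R, so R_c = pi / sqrt(B_m^2)
R_c = pi / sqrt(0.02343754) = 20.521 cm

20.521


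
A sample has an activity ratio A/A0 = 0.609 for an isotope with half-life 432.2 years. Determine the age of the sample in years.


lambda = ln(2) / t_half = ln(2) / 432.2 = 0.001603765 /yr
t = -ln(A/A0) / lambda
t = -ln(0.609) / 0.001603765
t = 309.23 yr

309.23


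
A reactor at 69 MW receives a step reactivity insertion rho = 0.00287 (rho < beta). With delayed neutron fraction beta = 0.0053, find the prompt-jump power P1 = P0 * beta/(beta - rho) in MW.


P1/P0 = beta / (beta - rho)
P1/P0 = 0.0053 / (0.0053 - 0.00287) = 2.181070
P1 = 69 * 2.181070 = 150.49 MW

150.49


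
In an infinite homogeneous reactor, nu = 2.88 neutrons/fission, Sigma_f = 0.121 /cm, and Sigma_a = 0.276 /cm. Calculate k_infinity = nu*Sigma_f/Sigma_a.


k_inf = nu * Sigma_f / Sigma_a
k_inf = 2.88 * 0.121 / 0.276
k_inf = 1.2626

1.2626


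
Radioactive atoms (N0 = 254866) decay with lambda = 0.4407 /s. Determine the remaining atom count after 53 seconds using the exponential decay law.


N = N0 * exp(-lambda * t)
N = 254866 * exp(-0.4407 * 53)
N = 1.8300e-05

1.8300e-05


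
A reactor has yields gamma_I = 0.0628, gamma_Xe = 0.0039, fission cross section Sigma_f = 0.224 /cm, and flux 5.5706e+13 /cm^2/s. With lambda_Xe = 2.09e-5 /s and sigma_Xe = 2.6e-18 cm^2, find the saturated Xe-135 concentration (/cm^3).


Xe_eq = (gamma_I + gamma_Xe) * Sigma_f * phi / (lambda_Xe + sigma_Xe * phi)
Numerator = (0.0628 + 0.0039) * 0.224 * 5.5706e+13 = 8.322922e+11
Denominator = 2.09e-5 + 2.6e-18 * 5.5706e+13 = 1.657356e-04
Xe_eq = 8.322922e+11 / 1.657356e-04 = 5.0218e+15 /cm^3

5.0218e+15


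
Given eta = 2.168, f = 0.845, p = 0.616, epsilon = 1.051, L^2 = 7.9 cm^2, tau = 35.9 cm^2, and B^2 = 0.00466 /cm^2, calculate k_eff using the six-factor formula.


k_inf = eta*f*p*eps = 2.168*0.845*0.616*1.051 = 1.186040
P_TNL = 1/(1 + L^2*B^2) = 1/(1 + 7.9*0.00466) = 0.9644931
P_FNL = exp(-B^2*tau) = exp(-0.00466*35.9) = 0.8459509
k_eff = k_inf * P_TNL * P_FNL = 1.186040 * 0.9644931 * 0.8459509
k_eff = 0.96771

0.96771


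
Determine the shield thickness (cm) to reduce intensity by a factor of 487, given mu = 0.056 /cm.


x = ln(factor) / mu
x = ln(487) / 0.056
x = 110.50 cm

110.50


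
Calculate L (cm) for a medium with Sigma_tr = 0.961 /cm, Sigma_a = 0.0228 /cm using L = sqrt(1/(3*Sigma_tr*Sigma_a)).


D = 1 / (3 * Sigma_tr) = 1 / (3 * 0.961) = 0.3468609 cm
L = sqrt(D / Sigma_a)
L = sqrt(0.3468609 / 0.0228)
L = 3.9004 cm

3.9004


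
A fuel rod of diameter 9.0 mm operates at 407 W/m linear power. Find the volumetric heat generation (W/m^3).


r = D / 2 / 1000 = 9.0 / 2 / 1000 = 0.0045 m
q''' = q' / (pi * r^2)
q''' = 407 / (pi * 0.0045^2)
q''' = 6.3976e+06 W/m^3

6.3976e+06


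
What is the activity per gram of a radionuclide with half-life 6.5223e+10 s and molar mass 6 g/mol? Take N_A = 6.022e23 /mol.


lambda = ln(2) / t_half = ln(2) / 6.5223e+10 = 1.062734e-11 /s
SA = lambda * N_A / M
SA = 1.062734e-11 * 6.022e23 / 6
SA = 1.0666e+12 Bq/g

1.0666e+12


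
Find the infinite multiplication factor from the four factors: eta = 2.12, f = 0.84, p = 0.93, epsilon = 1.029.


k_inf = eta * f * p * epsilon
k_inf = 2.12 * 0.84 * 0.93 * 1.029
k_inf = 1.7042

1.7042


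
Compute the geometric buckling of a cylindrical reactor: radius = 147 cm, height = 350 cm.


B^2 = (2.405/R)^2 + (pi/H)^2
B^2 = (2.405/147)^2 + (pi/350)^2
B^2 = 3.4824e-04 /cm^2

3.4824e-04


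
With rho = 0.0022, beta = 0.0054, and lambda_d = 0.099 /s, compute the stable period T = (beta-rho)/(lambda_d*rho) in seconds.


T = (beta - rho) / (lambda_d * rho)
T = (0.0054 - 0.0022) / (0.099 * 0.0022)
T = 14.692 s

14.692


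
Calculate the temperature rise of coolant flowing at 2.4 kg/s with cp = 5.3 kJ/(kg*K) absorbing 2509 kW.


dT = Q / (m_dot * cp)
dT = 2509 / (2.4 * 5.3)
dT = 197.25 C

197.25


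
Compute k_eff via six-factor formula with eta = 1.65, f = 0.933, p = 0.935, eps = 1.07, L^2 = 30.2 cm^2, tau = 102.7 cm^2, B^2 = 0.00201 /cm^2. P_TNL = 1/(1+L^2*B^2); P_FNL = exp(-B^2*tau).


k_inf = eta*f*p*eps = 1.65*0.933*0.935*1.07 = 1.540143
P_TNL = 1/(1 + L^2*B^2) = 1/(1 + 30.2*0.00201) = 0.9427719
P_FNL = exp(-B^2*tau) = exp(-0.00201*102.7) = 0.8134856
k_eff = k_inf * P_TNL * P_FNL = 1.540143 * 0.9427719 * 0.8134856
k_eff = 1.1812

1.1812


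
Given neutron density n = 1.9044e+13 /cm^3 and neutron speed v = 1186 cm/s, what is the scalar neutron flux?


phi = n * v
phi = 1.9044e+13 * 1186
phi = 2.2586e+16 /cm^2/s

2.2586e+16


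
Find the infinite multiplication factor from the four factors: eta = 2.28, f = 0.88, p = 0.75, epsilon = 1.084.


k_inf = eta * f * p * epsilon
k_inf = 2.28 * 0.88 * 0.75 * 1.084
k_inf = 1.6312

1.6312


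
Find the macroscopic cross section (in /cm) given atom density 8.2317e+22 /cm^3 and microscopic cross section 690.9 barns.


Sigma = N * sigma_barns * 1e-24
Sigma = 8.2317e+22 * 690.9 * 1e-24
Sigma = 56.873 /cm

56.873


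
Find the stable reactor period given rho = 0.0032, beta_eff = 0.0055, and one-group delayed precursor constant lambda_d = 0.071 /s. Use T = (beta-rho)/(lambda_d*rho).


T = (beta - rho) / (lambda_d * rho)
T = (0.0055 - 0.0032) / (0.071 * 0.0032)
T = 10.123 s

10.123


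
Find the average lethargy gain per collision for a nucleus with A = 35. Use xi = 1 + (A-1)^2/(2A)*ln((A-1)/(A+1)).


xi = 1 + (A-1)^2/(2A) * ln((A-1)/(A+1))
xi = 1 + (35-1)^2/(2*35) * ln((35-1)/(35 +1))
xi = 0.056070

0.056070


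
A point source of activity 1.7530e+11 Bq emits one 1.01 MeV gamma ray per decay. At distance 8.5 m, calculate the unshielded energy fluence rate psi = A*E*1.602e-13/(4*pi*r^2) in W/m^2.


psi = A * E * 1.602e-13 / (4*pi*r^2)
psi = 1.7530e+11 * 1.01 * 1.602e-13 / (4*pi*8.5^2)
psi = 3.1241e-05 W/m^2

3.1241e-05


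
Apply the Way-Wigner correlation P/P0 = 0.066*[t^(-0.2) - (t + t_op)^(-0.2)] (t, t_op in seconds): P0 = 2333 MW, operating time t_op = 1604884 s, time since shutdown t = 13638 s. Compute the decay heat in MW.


P/P0 = 0.066 * [t^(-0.2) - (t + t_op)^(-0.2)]
P/P0 = 0.066 * [13638^(-0.2) - (13638 + 1604884)^(-0.2)]
P/P0 = 0.066 * [0.1489532 - 0.05730286] = 0.006048922
P = 2333 * 0.006048922 = 14.112 MW

14.112


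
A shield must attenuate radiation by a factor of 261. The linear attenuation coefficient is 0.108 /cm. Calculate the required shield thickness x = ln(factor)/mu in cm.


x = ln(factor) / mu
x = ln(261) / 0.108
x = 51.523 cm

51.523


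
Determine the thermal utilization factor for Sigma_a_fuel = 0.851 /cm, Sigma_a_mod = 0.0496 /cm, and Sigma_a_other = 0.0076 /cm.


f = Sigma_a_fuel / (Sigma_a_fuel + Sigma_a_mod + Sigma_a_other)
f = 0.851 / (0.851 + 0.0496 + 0.0076)
f = 0.93702

0.93702


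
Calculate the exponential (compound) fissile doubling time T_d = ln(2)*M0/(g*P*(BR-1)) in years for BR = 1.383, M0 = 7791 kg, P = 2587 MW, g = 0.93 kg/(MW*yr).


Breeding gain G = BR - 1 = 1.383 - 1 = 0.383
Fissile production rate = g * P * G = 0.93 * 2587 * 0.383 = 921.46353 kg/yr
T_d = ln(2) * M0 / (g * P * G)
T_d = ln(2) * 7791 / 921.46353 = 5.8606 yr

5.8606


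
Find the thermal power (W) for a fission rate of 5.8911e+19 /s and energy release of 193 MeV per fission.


P = fission_rate * E_MeV * 1.602e-13
P = 5.8911e+19 * 193 * 1.602e-13
P = 1.8214e+09 W

1.8214e+09


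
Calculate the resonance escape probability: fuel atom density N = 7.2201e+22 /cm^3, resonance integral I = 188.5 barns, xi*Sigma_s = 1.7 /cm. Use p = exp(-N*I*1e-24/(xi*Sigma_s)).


p = exp(-N * I * 1e-24 / (xi*Sigma_s))
p = exp(-7.2201e+22 * 188.5 * 1e-24 / 1.7)
p = 3.3352e-04

3.3352e-04


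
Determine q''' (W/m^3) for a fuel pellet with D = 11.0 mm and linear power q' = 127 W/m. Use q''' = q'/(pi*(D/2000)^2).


r = D / 2 / 1000 = 11.0 / 2 / 1000 = 0.0055 m
q''' = q' / (pi * r^2)
q''' = 127 / (pi * 0.0055^2)
q''' = 1.3364e+06 W/m^3

1.3364e+06


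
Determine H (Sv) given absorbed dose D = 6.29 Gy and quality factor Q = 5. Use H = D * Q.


H = D * Q
H = 6.29 * 5
H = 31.450 Sv

31.450


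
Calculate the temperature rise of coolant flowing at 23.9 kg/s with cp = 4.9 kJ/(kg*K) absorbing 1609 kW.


dT = Q / (m_dot * cp)
dT = 1609 / (23.9 * 4.9)
dT = 13.739 C

13.739


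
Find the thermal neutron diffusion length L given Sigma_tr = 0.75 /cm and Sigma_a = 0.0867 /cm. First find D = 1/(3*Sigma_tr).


D = 1 / (3 * Sigma_tr) = 1 / (3 * 0.75) = 0.4444444 cm
L = sqrt(D / Sigma_a)
L = sqrt(0.4444444 / 0.0867)
L = 2.2641 cm

2.2641


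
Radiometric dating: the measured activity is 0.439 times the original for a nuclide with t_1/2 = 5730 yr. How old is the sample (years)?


lambda = ln(2) / t_half = ln(2) / 5730 = 1.209681e-04 /yr
t = -ln(A/A0) / lambda
t = -ln(0.439) / 1.209681e-04
t = 6805.6 yr

6805.6


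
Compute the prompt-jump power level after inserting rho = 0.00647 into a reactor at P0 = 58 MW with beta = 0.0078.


P1/P0 = beta / (beta - rho)
P1/P0 = 0.0078 / (0.0078 - 0.00647) = 5.864662
P1 = 58 * 5.864662 = 340.15 MW

340.15


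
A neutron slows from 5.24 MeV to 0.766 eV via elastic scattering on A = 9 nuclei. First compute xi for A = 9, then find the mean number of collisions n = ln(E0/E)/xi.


xi = 1 + (A-1)^2/(2A)*ln((A-1)/(A+1)) = 0.2066007 (for A = 9)
n = ln(E0/E) / xi
n = ln(5.24e6 / 0.766) / 0.2066007
n = ln(6.840731e+06) / 0.2066007 = 76.178

76.178


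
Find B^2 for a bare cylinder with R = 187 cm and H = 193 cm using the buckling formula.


B^2 = (2.405/R)^2 + (pi/H)^2
B^2 = (2.405/187)^2 + (pi/193)^2
B^2 = 4.3037e-04 /cm^2

4.3037e-04


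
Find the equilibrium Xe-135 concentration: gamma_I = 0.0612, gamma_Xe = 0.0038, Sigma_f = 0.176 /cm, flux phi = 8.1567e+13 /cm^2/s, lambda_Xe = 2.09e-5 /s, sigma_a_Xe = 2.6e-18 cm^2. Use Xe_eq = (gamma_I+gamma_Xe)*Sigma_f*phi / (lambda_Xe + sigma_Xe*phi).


Xe_eq = (gamma_I + gamma_Xe) * Sigma_f * phi / (lambda_Xe + sigma_Xe * phi)
Numerator = (0.0612 + 0.0038) * 0.176 * 8.1567e+13 = 9.331265e+11
Denominator = 2.09e-5 + 2.6e-18 * 8.1567e+13 = 2.329742e-04
Xe_eq = 9.331265e+11 / 2.329742e-04 = 4.0053e+15 /cm^3

4.0053e+15


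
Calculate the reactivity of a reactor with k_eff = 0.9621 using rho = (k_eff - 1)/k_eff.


rho = (k_eff - 1) / k_eff
rho = (0.9621 - 1) / 0.9621
rho = -0.039393

-0.039393


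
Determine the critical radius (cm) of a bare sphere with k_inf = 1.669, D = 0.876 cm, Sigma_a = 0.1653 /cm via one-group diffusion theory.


L^2 = D / Sigma_a = 0.876 / 0.1653 = 5.299456 cm^2
B_m^2 = (k_inf - 1) / L^2 = (1.669 - 1) / 5.299456 = 0.1262394 /cm^2
For a bare sphere: B_g = pi/R, so R_c = pi / sqrt(B_m^2)
R_c = pi / sqrt(0.1262394) = 8.8420 cm

8.8420


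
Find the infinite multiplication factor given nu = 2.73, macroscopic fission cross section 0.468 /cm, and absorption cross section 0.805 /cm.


k_inf = nu * Sigma_f / Sigma_a
k_inf = 2.73 * 0.468 / 0.805
k_inf = 1.5871

1.5871


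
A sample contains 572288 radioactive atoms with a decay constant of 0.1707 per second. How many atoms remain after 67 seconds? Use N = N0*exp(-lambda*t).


N = N0 * exp(-lambda * t)
N = 572288 * exp(-0.1707 * 67)
N = 6.1749

6.1749


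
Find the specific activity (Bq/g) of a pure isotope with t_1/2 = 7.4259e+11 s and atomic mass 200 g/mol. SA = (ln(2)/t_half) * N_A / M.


lambda = ln(2) / t_half = ln(2) / 7.4259e+11 = 9.334184e-13 /s
SA = lambda * N_A / M
SA = 9.334184e-13 * 6.022e23 / 200
SA = 2.8105e+09 Bq/g

2.8105e+09


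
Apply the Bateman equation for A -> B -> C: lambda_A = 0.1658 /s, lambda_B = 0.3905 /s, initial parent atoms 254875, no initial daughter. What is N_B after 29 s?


N_B(t) = lambda_A * N_A0 / (lambda_B - lambda_A) * [exp(-lambda_A*t) - exp(-lambda_B*t)]
exp(-0.1658*29) = 0.008162539; exp(-0.3905*29) = 1.207347e-05
N_B = 0.1658 * 254875 / (0.3905 - 0.1658) * (0.008162539 - 1.207347e-05)
N_B = 1532.8

1532.8


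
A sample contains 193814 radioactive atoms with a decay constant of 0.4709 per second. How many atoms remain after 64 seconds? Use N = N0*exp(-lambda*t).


N = N0 * exp(-lambda * t)
N = 193814 * exp(-0.4709 * 64)
N = 1.5805e-08

1.5805e-08
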